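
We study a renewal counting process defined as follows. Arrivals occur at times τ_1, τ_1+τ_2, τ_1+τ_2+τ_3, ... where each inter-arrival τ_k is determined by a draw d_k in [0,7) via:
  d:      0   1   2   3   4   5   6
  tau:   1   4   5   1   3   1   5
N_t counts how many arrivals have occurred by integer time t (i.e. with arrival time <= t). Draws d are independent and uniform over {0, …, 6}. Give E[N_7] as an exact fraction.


1915252/823543

Inter-arrival values over d=0..6: [1, 4, 5, 1, 3, 1, 5]
Each d has probability 1/7, so the pmf of τ is: f(1) = 3/7, f(3) = 1/7, f(4) = 1/7, f(5) = 2/7
Renewal equation for m(n) = E[N_n]: condition on τ_1 = k (if k <= n, one arrival plus a fresh copy on the remaining n−k steps): m(n) = F(n) + Σ_{k<=n} f(k)·m(n−k), where F(n) = P(τ <= n) and m(0) = 0
m(1) = F(1) = 3/7
m(2) = F(2) + f(1)·m(1) = 3/7 + 3/7·3/7 = 30/49
m(3) = F(3) + f(1)·m(2) = 4/7 + 3/7·30/49 = 286/343
m(4) = F(4) + f(1)·m(3) + f(3)·m(1) = 5/7 + 3/7·286/343 + 1/7·3/7 = 2720/2401
m(5) = F(5) + f(1)·m(4) + f(3)·m(2) + f(4)·m(1) = 1 + 3/7·2720/2401 + 1/7·30/49 + 1/7·3/7 = 27466/16807
m(6) = F(6) + f(1)·m(5) + f(3)·m(3) + f(4)·m(2) + f(5)·m(1) = 1 + 3/7·27466/16807 + 1/7·286/343 + 1/7·30/49 + 2/7·3/7 = 238757/117649
m(7) = F(7) + f(1)·m(6) + f(3)·m(4) + f(4)·m(3) + f(5)·m(2) = 1 + 3/7·238757/117649 + 1/7·2720/2401 + 1/7·286/343 + 2/7·30/49 = 1915252/823543
E[N_7] = m(7) = 1915252/823543


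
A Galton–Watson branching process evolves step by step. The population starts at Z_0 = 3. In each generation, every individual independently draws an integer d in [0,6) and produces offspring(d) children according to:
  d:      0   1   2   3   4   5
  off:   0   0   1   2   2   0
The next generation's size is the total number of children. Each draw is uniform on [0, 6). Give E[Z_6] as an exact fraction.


Outcome values over d=0..5: [0, 0, 1, 2, 2, 0]
Σy = 5, Σy² = 9, M = 6
μ = 5/6 = 5/6,  σ² = 9/6 − (5/6)² = 29/36
E[Z_0] = 3
E[Z_1] = 5/6·E[Z_0] = 5/2
E[Z_2] = 5/6·E[Z_1] = 25/12
E[Z_3] = 5/6·E[Z_2] = 125/72
E[Z_4] = 5/6·E[Z_3] = 625/432
E[Z_5] = 5/6·E[Z_4] = 3125/2592
E[Z_6] = 5/6·E[Z_5] = 15625/15552

15625/15552


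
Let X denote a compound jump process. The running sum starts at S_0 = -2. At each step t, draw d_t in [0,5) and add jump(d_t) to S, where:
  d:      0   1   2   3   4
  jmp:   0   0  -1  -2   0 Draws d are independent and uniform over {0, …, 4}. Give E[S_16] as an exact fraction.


Outcome values over d=0..4: [0, 0, -1, -2, 0]
Σy = -3, Σy² = 5, M = 5
μ = -3/5 = -3/5,  σ² = 5/5 − (-3/5)² = 16/25
E[S_16] = -2 + 16·(-3/5) = -58/5

-58/5


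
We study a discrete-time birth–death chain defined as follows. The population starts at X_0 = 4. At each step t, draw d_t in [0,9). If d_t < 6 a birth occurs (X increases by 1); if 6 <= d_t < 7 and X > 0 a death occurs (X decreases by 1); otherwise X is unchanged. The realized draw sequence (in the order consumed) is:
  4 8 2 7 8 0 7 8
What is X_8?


7

t=0: X=4, d=4 → birth, X_1=5
t=1: X=5, d=8 → hold, X_2=5
t=2: X=5, d=2 → birth, X_3=6
t=3: X=6, d=7 → hold, X_4=6
t=4: X=6, d=8 → hold, X_5=6
t=5: X=6, d=0 → birth, X_6=7
t=6: X=7, d=7 → hold, X_7=7
t=7: X=7, d=8 → hold, X_8=7


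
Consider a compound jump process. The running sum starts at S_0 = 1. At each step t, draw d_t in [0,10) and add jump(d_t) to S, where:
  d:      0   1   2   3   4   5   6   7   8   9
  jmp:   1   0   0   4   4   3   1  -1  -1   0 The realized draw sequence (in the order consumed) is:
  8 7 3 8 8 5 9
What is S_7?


t=0: S=1, d=8, jump=-1, S_1=0
t=1: S=0, d=7, jump=-1, S_2=-1
t=2: S=-1, d=3, jump=4, S_3=3
t=3: S=3, d=8, jump=-1, S_4=2
t=4: S=2, d=8, jump=-1, S_5=1
t=5: S=1, d=5, jump=3, S_6=4
t=6: S=4, d=9, jump=0, S_7=4

4


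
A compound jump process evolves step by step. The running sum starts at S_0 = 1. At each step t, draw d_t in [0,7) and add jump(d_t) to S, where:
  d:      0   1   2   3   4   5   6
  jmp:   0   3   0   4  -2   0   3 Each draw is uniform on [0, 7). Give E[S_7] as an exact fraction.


Outcome values over d=0..6: [0, 3, 0, 4, -2, 0, 3]
Σy = 8, Σy² = 38, M = 7
μ = 8/7 = 8/7,  σ² = 38/7 − (8/7)² = 202/49
E[S_7] = 1 + 7·(8/7) = 9

9


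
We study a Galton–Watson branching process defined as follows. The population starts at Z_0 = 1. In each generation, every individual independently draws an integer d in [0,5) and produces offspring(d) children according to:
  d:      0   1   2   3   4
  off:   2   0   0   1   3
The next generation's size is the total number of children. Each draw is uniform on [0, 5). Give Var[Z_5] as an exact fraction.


Outcome values over d=0..4: [2, 0, 0, 1, 3]
Σy = 6, Σy² = 14, M = 5
μ = 6/5 = 6/5,  σ² = 14/5 − (6/5)² = 34/25
V_0 = 0, E_0 = 1
V_1 = 34/25·E_0 + (6/5)²·V_0 = 34/25;  E_1 = 6/5
V_2 = 34/25·E_1 + (6/5)²·V_1 = 2244/625;  E_2 = 36/25
V_3 = 34/25·E_2 + (6/5)²·V_2 = 111384/15625;  E_3 = 216/125
V_4 = 34/25·E_3 + (6/5)²·V_3 = 4927824/390625;  E_4 = 1296/625
V_5 = 34/25·E_4 + (6/5)²·V_4 = 204941664/9765625;  E_5 = 7776/3125

204941664/9765625


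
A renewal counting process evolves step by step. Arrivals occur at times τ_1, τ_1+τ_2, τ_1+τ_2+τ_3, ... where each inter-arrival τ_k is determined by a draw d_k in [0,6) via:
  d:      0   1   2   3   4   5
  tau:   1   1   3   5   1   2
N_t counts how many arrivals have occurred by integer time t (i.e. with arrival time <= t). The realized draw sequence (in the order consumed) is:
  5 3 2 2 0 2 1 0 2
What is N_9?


2

draw d_1=5: τ_1=2, arrival time A_1=2
draw d_2=3: τ_2=5, arrival time A_2=7
draw d_3=2: τ_3=3, arrival time A_3=10
draw d_4=2: τ_4=3, arrival time A_4=13
draw d_5=0: τ_5=1, arrival time A_5=14
draw d_6=2: τ_6=3, arrival time A_6=17
draw d_7=1: τ_7=1, arrival time A_7=18
draw d_8=0: τ_8=1, arrival time A_8=19
draw d_9=2: τ_9=3, arrival time A_9=22
N_t over t=0..9: 0:0 1:0 2:1 3:1 4:1 5:1 6:1 7:2 8:2 9:2


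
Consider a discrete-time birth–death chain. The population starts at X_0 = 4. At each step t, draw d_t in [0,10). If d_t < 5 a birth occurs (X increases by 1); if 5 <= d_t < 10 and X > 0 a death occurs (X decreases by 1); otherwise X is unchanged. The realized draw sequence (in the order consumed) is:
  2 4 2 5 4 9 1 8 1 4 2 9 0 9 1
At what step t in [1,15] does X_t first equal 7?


t=0: X=4, d=2 → birth, X_1=5
t=1: X=5, d=4 → birth, X_2=6
t=2: X=6, d=2 → birth, X_3=7
t=3: X=7, d=5 → death, X_4=6
t=4: X=6, d=4 → birth, X_5=7
t=5: X=7, d=9 → death, X_6=6
t=6: X=6, d=1 → birth, X_7=7
t=7: X=7, d=8 → death, X_8=6
t=8: X=6, d=1 → birth, X_9=7
t=9: X=7, d=4 → birth, X_10=8
t=10: X=8, d=2 → birth, X_11=9
t=11: X=9, d=9 → death, X_12=8
t=12: X=8, d=0 → birth, X_13=9
t=13: X=9, d=9 → death, X_14=8
t=14: X=8, d=1 → birth, X_15=9

3


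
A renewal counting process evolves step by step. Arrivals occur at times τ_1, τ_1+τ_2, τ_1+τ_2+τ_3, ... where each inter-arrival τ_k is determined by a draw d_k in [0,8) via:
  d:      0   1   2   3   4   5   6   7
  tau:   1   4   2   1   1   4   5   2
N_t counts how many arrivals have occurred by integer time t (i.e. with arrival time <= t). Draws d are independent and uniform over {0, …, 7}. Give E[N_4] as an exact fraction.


5913/4096

Inter-arrival values over d=0..7: [1, 4, 2, 1, 1, 4, 5, 2]
Each d has probability 1/8, so the pmf of τ is: f(1) = 3/8, f(2) = 1/4, f(4) = 1/4, f(5) = 1/8
Renewal equation for m(n) = E[N_n]: condition on τ_1 = k (if k <= n, one arrival plus a fresh copy on the remaining n−k steps): m(n) = F(n) + Σ_{k<=n} f(k)·m(n−k), where F(n) = P(τ <= n) and m(0) = 0
m(1) = F(1) = 3/8
m(2) = F(2) + f(1)·m(1) = 5/8 + 3/8·3/8 = 49/64
m(3) = F(3) + f(1)·m(2) + f(2)·m(1) = 5/8 + 3/8·49/64 + 1/4·3/8 = 515/512
m(4) = F(4) + f(1)·m(3) + f(2)·m(2) = 7/8 + 3/8·515/512 + 1/4·49/64 = 5913/4096
E[N_4] = m(4) = 5913/4096


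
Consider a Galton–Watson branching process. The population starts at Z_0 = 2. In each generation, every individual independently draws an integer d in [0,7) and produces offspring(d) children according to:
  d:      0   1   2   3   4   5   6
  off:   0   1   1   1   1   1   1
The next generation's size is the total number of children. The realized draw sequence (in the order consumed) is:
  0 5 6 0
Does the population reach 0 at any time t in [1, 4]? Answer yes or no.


yes

gen 0: Z_0=2, draws=[0, 5], offspring=[0, 1], Z_1=1
gen 1: Z_1=1, draws=[6], offspring=[1], Z_2=1
gen 2: Z_2=1, draws=[0], offspring=[0], Z_3=0
gen 3: Z_3=0, draws=[], offspring=[], Z_4=0


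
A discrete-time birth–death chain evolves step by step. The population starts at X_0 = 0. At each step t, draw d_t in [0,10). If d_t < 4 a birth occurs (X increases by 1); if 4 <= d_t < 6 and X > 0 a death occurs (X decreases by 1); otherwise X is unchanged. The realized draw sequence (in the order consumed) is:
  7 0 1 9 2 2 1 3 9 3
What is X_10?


t=0: X=0, d=7 → hold, X_1=0
t=1: X=0, d=0 → birth, X_2=1
t=2: X=1, d=1 → birth, X_3=2
t=3: X=2, d=9 → hold, X_4=2
t=4: X=2, d=2 → birth, X_5=3
t=5: X=3, d=2 → birth, X_6=4
t=6: X=4, d=1 → birth, X_7=5
t=7: X=5, d=3 → birth, X_8=6
t=8: X=6, d=9 → hold, X_9=6
t=9: X=6, d=3 → birth, X_10=7

7


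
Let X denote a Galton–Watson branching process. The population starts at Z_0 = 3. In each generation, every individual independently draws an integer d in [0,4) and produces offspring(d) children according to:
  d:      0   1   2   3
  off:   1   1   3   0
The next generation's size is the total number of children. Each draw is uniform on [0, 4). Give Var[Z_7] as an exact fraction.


Outcome values over d=0..3: [1, 1, 3, 0]
Σy = 5, Σy² = 11, M = 4
μ = 5/4 = 5/4,  σ² = 11/4 − (5/4)² = 19/16
V_0 = 0, E_0 = 3
V_1 = 19/16·E_0 + (5/4)²·V_0 = 57/16;  E_1 = 15/4
V_2 = 19/16·E_1 + (5/4)²·V_1 = 2565/256;  E_2 = 75/16
V_3 = 19/16·E_2 + (5/4)²·V_2 = 86925/4096;  E_3 = 375/64
V_4 = 19/16·E_3 + (5/4)²·V_3 = 2629125/65536;  E_4 = 1875/256
V_5 = 19/16·E_4 + (5/4)²·V_4 = 74848125/1048576;  E_5 = 9375/1024
V_6 = 19/16·E_5 + (5/4)²·V_5 = 2053603125/16777216;  E_6 = 46875/4096
V_7 = 19/16·E_6 + (5/4)²·V_6 = 54988078125/268435456;  E_7 = 234375/16384

54988078125/268435456


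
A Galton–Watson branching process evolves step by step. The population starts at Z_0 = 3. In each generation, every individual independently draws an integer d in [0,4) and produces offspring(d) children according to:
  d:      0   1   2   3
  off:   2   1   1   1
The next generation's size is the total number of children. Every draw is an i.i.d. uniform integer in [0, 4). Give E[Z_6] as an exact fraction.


Outcome values over d=0..3: [2, 1, 1, 1]
Σy = 5, Σy² = 7, M = 4
μ = 5/4 = 5/4,  σ² = 7/4 − (5/4)² = 3/16
E[Z_0] = 3
E[Z_1] = 5/4·E[Z_0] = 15/4
E[Z_2] = 5/4·E[Z_1] = 75/16
E[Z_3] = 5/4·E[Z_2] = 375/64
E[Z_4] = 5/4·E[Z_3] = 1875/256
E[Z_5] = 5/4·E[Z_4] = 9375/1024
E[Z_6] = 5/4·E[Z_5] = 46875/4096

46875/4096


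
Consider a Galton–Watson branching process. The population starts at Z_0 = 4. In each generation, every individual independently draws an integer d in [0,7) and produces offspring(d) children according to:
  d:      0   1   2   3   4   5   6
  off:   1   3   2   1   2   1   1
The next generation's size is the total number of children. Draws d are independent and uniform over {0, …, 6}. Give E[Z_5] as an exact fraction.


644204/16807

Outcome values over d=0..6: [1, 3, 2, 1, 2, 1, 1]
Σy = 11, Σy² = 21, M = 7
μ = 11/7 = 11/7,  σ² = 21/7 − (11/7)² = 26/49
E[Z_0] = 4
E[Z_1] = 11/7·E[Z_0] = 44/7
E[Z_2] = 11/7·E[Z_1] = 484/49
E[Z_3] = 11/7·E[Z_2] = 5324/343
E[Z_4] = 11/7·E[Z_3] = 58564/2401
E[Z_5] = 11/7·E[Z_4] = 644204/16807


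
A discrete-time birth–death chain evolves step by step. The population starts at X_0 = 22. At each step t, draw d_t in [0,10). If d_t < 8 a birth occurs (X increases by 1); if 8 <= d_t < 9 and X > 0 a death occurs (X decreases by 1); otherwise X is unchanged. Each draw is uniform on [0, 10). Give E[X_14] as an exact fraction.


159/5

X can drop by at most 1 per step and X_0 = 22 > T = 14, so X_t >= 22 − t >= 8 > 0 for every t <= 14: the floor at 0 (the 'and X > 0' condition) never binds. Hence X_14 = X_0 + Σ_{t<14} Y_t with i.i.d. increments Y_t = y(d_t) ∈ {+1, −1, 0}.
Outcome values over d=0..9: [1, 1, 1, 1, 1, 1, 1, 1, -1, 0]
Σy = 7, Σy² = 9, M = 10
μ = 7/10 = 7/10,  σ² = 9/10 − (7/10)² = 41/100
E[X_14] = 22 + 14·(7/10) = 159/5


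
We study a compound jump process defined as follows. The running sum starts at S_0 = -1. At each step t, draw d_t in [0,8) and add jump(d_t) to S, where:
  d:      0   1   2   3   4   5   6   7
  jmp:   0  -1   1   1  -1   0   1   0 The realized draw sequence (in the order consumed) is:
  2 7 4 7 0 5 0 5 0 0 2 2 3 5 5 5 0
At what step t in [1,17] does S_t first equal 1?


t=0: S=-1, d=2, jump=1, S_1=0
t=1: S=0, d=7, jump=0, S_2=0
t=2: S=0, d=4, jump=-1, S_3=-1
t=3: S=-1, d=7, jump=0, S_4=-1
t=4: S=-1, d=0, jump=0, S_5=-1
t=5: S=-1, d=5, jump=0, S_6=-1
t=6: S=-1, d=0, jump=0, S_7=-1
t=7: S=-1, d=5, jump=0, S_8=-1
t=8: S=-1, d=0, jump=0, S_9=-1
t=9: S=-1, d=0, jump=0, S_10=-1
t=10: S=-1, d=2, jump=1, S_11=0
t=11: S=0, d=2, jump=1, S_12=1
t=12: S=1, d=3, jump=1, S_13=2
t=13: S=2, d=5, jump=0, S_14=2
t=14: S=2, d=5, jump=0, S_15=2
t=15: S=2, d=5, jump=0, S_16=2
t=16: S=2, d=0, jump=0, S_17=2

12


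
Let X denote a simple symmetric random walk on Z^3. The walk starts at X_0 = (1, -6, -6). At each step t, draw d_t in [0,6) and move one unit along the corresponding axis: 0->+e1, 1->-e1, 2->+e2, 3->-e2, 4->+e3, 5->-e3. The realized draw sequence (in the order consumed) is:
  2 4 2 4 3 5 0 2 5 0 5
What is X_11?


(3, -4, -7)

t=0: X=(1, -6, -6), d=2 → +e2, X_1=(1, -5, -6)
t=1: X=(1, -5, -6), d=4 → +e3, X_2=(1, -5, -5)
t=2: X=(1, -5, -5), d=2 → +e2, X_3=(1, -4, -5)
t=3: X=(1, -4, -5), d=4 → +e3, X_4=(1, -4, -4)
t=4: X=(1, -4, -4), d=3 → -e2, X_5=(1, -5, -4)
t=5: X=(1, -5, -4), d=5 → -e3, X_6=(1, -5, -5)
t=6: X=(1, -5, -5), d=0 → +e1, X_7=(2, -5, -5)
t=7: X=(2, -5, -5), d=2 → +e2, X_8=(2, -4, -5)
t=8: X=(2, -4, -5), d=5 → -e3, X_9=(2, -4, -6)
t=9: X=(2, -4, -6), d=0 → +e1, X_10=(3, -4, -6)
t=10: X=(3, -4, -6), d=5 → -e3, X_11=(3, -4, -7)


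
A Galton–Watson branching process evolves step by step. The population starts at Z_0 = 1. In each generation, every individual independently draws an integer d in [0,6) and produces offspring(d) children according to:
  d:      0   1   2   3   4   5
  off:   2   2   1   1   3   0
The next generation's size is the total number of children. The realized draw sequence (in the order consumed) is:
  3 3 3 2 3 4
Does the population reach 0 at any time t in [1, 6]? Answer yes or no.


gen 0: Z_0=1, draws=[3], offspring=[1], Z_1=1
gen 1: Z_1=1, draws=[3], offspring=[1], Z_2=1
gen 2: Z_2=1, draws=[3], offspring=[1], Z_3=1
gen 3: Z_3=1, draws=[2], offspring=[1], Z_4=1
gen 4: Z_4=1, draws=[3], offspring=[1], Z_5=1
gen 5: Z_5=1, draws=[4], offspring=[3], Z_6=3

no


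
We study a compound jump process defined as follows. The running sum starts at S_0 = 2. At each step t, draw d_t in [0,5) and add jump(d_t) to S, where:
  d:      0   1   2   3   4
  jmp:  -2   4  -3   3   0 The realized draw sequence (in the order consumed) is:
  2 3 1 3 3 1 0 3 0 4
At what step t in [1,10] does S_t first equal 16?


6

t=0: S=2, d=2, jump=-3, S_1=-1
t=1: S=-1, d=3, jump=3, S_2=2
t=2: S=2, d=1, jump=4, S_3=6
t=3: S=6, d=3, jump=3, S_4=9
t=4: S=9, d=3, jump=3, S_5=12
t=5: S=12, d=1, jump=4, S_6=16
t=6: S=16, d=0, jump=-2, S_7=14
t=7: S=14, d=3, jump=3, S_8=17
t=8: S=17, d=0, jump=-2, S_9=15
t=9: S=15, d=4, jump=0, S_10=15


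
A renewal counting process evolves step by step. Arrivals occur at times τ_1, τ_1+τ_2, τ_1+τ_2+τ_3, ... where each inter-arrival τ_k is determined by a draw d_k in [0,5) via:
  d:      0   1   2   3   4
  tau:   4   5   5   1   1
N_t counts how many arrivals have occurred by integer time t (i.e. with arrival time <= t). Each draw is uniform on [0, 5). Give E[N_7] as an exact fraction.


162873/78125

Inter-arrival values over d=0..4: [4, 5, 5, 1, 1]
Each d has probability 1/5, so the pmf of τ is: f(1) = 2/5, f(4) = 1/5, f(5) = 2/5
Renewal equation for m(n) = E[N_n]: condition on τ_1 = k (if k <= n, one arrival plus a fresh copy on the remaining n−k steps): m(n) = F(n) + Σ_{k<=n} f(k)·m(n−k), where F(n) = P(τ <= n) and m(0) = 0
m(1) = F(1) = 2/5
m(2) = F(2) + f(1)·m(1) = 2/5 + 2/5·2/5 = 14/25
m(3) = F(3) + f(1)·m(2) = 2/5 + 2/5·14/25 = 78/125
m(4) = F(4) + f(1)·m(3) = 3/5 + 2/5·78/125 = 531/625
m(5) = F(5) + f(1)·m(4) + f(4)·m(1) = 1 + 2/5·531/625 + 1/5·2/5 = 4437/3125
m(6) = F(6) + f(1)·m(5) + f(4)·m(2) + f(5)·m(1) = 1 + 2/5·4437/3125 + 1/5·14/25 + 2/5·2/5 = 28749/15625
m(7) = F(7) + f(1)·m(6) + f(4)·m(3) + f(5)·m(2) = 1 + 2/5·28749/15625 + 1/5·78/125 + 2/5·14/25 = 162873/78125
E[N_7] = m(7) = 162873/78125


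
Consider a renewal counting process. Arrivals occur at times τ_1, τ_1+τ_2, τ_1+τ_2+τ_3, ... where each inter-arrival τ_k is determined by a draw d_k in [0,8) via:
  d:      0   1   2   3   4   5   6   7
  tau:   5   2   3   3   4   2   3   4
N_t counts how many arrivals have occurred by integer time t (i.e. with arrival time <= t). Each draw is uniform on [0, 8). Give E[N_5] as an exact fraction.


Inter-arrival values over d=0..7: [5, 2, 3, 3, 4, 2, 3, 4]
Each d has probability 1/8, so the pmf of τ is: f(2) = 1/4, f(3) = 3/8, f(4) = 1/4, f(5) = 1/8
Renewal equation for m(n) = E[N_n]: condition on τ_1 = k (if k <= n, one arrival plus a fresh copy on the remaining n−k steps): m(n) = F(n) + Σ_{k<=n} f(k)·m(n−k), where F(n) = P(τ <= n) and m(0) = 0
m(1) = F(1) = 0
m(2) = F(2) = 1/4
m(3) = F(3) = 5/8
m(4) = F(4) + f(2)·m(2) = 7/8 + 1/4·1/4 = 15/16
m(5) = F(5) + f(2)·m(3) + f(3)·m(2) = 1 + 1/4·5/8 + 3/8·1/4 = 5/4
E[N_5] = m(5) = 5/4

5/4


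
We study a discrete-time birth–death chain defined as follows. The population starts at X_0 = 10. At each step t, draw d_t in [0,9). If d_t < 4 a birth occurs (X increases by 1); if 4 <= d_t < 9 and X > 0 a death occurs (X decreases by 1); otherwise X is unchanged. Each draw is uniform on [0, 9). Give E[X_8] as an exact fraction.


X can drop by at most 1 per step and X_0 = 10 > T = 8, so X_t >= 10 − t >= 2 > 0 for every t <= 8: the floor at 0 (the 'and X > 0' condition) never binds. Hence X_8 = X_0 + Σ_{t<8} Y_t with i.i.d. increments Y_t = y(d_t) ∈ {+1, −1, 0}.
Outcome values over d=0..8: [1, 1, 1, 1, -1, -1, -1, -1, -1]
Σy = -1, Σy² = 9, M = 9
μ = -1/9 = -1/9,  σ² = 9/9 − (-1/9)² = 80/81
E[X_8] = 10 + 8·(-1/9) = 82/9

82/9


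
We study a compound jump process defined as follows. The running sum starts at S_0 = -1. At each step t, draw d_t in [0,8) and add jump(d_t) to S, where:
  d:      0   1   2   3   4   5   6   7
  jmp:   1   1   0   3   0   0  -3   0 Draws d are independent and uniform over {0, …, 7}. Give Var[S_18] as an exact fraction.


Outcome values over d=0..7: [1, 1, 0, 3, 0, 0, -3, 0]
Σy = 2, Σy² = 20, M = 8
μ = 2/8 = 1/4,  σ² = 20/8 − (1/4)² = 39/16
Independent increments: Var[S_18] = 18·σ² = 18·(39/16) = 351/8

351/8


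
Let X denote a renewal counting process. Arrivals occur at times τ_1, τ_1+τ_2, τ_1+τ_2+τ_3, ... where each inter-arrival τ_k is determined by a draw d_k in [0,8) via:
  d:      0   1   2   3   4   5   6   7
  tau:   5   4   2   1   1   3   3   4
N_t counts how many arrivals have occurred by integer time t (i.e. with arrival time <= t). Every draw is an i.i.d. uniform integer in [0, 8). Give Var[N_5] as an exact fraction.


518015/1048576

Inter-arrival values over d=0..7: [5, 4, 2, 1, 1, 3, 3, 4]
Each d has probability 1/8, so the pmf of τ is: f(1) = 1/4, f(2) = 1/8, f(3) = 1/4, f(4) = 1/4, f(5) = 1/8
Let p_n(j) = P(N_n = j), with p_0 = [1]. Condition on τ_1: p_n(0) = P(τ > n), and for j >= 1, p_n(j) = Σ_{k<=n} f(k)·p_{n−k}(j−1)
p_1 = [3/4, 1/4]  (j = 0..1)
p_2 = [5/8, 5/16, 1/16]  (j = 0..2)
p_3 = [3/8, 1/2, 7/64, 1/64]  (j = 0..3)
p_4 = [1/8, 39/64, 29/128, 9/256, 1/256]  (j = 0..4)
p_5 = [0, 35/64, 91/256, 11/128, 11/1024, 1/1024]  (j = 0..5)
E[N_5] = Σ j·p_5(j) = 1601/1024;  E[N_5²] = Σ j²·p_5(j) = 3009/1024
Var[N_5] = 3009/1024 − (1601/1024)² = 518015/1048576


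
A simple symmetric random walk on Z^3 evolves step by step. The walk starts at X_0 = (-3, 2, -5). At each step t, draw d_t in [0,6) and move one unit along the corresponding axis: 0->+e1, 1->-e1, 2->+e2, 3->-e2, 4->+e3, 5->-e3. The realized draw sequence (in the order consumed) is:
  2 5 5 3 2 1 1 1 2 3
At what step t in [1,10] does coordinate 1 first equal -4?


t=0: X=(-3, 2, -5), d=2 → +e2, X_1=(-3, 3, -5)
t=1: X=(-3, 3, -5), d=5 → -e3, X_2=(-3, 3, -6)
t=2: X=(-3, 3, -6), d=5 → -e3, X_3=(-3, 3, -7)
t=3: X=(-3, 3, -7), d=3 → -e2, X_4=(-3, 2, -7)
t=4: X=(-3, 2, -7), d=2 → +e2, X_5=(-3, 3, -7)
t=5: X=(-3, 3, -7), d=1 → -e1, X_6=(-4, 3, -7)
t=6: X=(-4, 3, -7), d=1 → -e1, X_7=(-5, 3, -7)
t=7: X=(-5, 3, -7), d=1 → -e1, X_8=(-6, 3, -7)
t=8: X=(-6, 3, -7), d=2 → +e2, X_9=(-6, 4, -7)
t=9: X=(-6, 4, -7), d=3 → -e2, X_10=(-6, 3, -7)

6


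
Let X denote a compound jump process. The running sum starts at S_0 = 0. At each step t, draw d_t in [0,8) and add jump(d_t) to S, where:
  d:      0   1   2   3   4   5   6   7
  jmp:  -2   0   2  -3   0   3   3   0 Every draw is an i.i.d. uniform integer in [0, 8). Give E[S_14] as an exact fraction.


Outcome values over d=0..7: [-2, 0, 2, -3, 0, 3, 3, 0]
Σy = 3, Σy² = 35, M = 8
μ = 3/8 = 3/8,  σ² = 35/8 − (3/8)² = 271/64
E[S_14] = 0 + 14·(3/8) = 21/4

21/4


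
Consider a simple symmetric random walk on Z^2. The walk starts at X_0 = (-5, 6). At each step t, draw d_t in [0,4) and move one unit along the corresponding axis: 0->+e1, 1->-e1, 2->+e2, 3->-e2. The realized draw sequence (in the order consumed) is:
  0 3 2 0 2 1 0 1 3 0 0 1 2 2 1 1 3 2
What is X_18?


(-5, 8)

t=0: X=(-5, 6), d=0 → +e1, X_1=(-4, 6)
t=1: X=(-4, 6), d=3 → -e2, X_2=(-4, 5)
t=2: X=(-4, 5), d=2 → +e2, X_3=(-4, 6)
t=3: X=(-4, 6), d=0 → +e1, X_4=(-3, 6)
t=4: X=(-3, 6), d=2 → +e2, X_5=(-3, 7)
t=5: X=(-3, 7), d=1 → -e1, X_6=(-4, 7)
t=6: X=(-4, 7), d=0 → +e1, X_7=(-3, 7)
t=7: X=(-3, 7), d=1 → -e1, X_8=(-4, 7)
t=8: X=(-4, 7), d=3 → -e2, X_9=(-4, 6)
t=9: X=(-4, 6), d=0 → +e1, X_10=(-3, 6)
t=10: X=(-3, 6), d=0 → +e1, X_11=(-2, 6)
t=11: X=(-2, 6), d=1 → -e1, X_12=(-3, 6)
t=12: X=(-3, 6), d=2 → +e2, X_13=(-3, 7)
t=13: X=(-3, 7), d=2 → +e2, X_14=(-3, 8)
t=14: X=(-3, 8), d=1 → -e1, X_15=(-4, 8)
t=15: X=(-4, 8), d=1 → -e1, X_16=(-5, 8)
t=16: X=(-5, 8), d=3 → -e2, X_17=(-5, 7)
t=17: X=(-5, 7), d=2 → +e2, X_18=(-5, 8)


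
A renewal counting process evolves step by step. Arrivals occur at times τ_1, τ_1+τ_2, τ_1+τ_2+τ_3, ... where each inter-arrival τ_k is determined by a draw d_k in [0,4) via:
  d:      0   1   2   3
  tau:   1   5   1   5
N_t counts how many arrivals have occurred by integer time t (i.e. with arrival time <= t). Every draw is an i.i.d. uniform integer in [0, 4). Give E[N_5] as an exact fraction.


Inter-arrival values over d=0..3: [1, 5, 1, 5]
Each d has probability 1/4, so the pmf of τ is: f(1) = 1/2, f(5) = 1/2
Renewal equation for m(n) = E[N_n]: condition on τ_1 = k (if k <= n, one arrival plus a fresh copy on the remaining n−k steps): m(n) = F(n) + Σ_{k<=n} f(k)·m(n−k), where F(n) = P(τ <= n) and m(0) = 0
m(1) = F(1) = 1/2
m(2) = F(2) + f(1)·m(1) = 1/2 + 1/2·1/2 = 3/4
m(3) = F(3) + f(1)·m(2) = 1/2 + 1/2·3/4 = 7/8
m(4) = F(4) + f(1)·m(3) = 1/2 + 1/2·7/8 = 15/16
m(5) = F(5) + f(1)·m(4) = 1 + 1/2·15/16 = 47/32
E[N_5] = m(5) = 47/32

47/32


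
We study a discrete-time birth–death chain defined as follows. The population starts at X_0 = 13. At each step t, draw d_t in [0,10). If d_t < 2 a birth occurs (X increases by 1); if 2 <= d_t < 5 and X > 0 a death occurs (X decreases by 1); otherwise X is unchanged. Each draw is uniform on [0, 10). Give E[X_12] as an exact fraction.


X can drop by at most 1 per step and X_0 = 13 > T = 12, so X_t >= 13 − t >= 1 > 0 for every t <= 12: the floor at 0 (the 'and X > 0' condition) never binds. Hence X_12 = X_0 + Σ_{t<12} Y_t with i.i.d. increments Y_t = y(d_t) ∈ {+1, −1, 0}.
Outcome values over d=0..9: [1, 1, -1, -1, -1, 0, 0, 0, 0, 0]
Σy = -1, Σy² = 5, M = 10
μ = -1/10 = -1/10,  σ² = 5/10 − (-1/10)² = 49/100
E[X_12] = 13 + 12·(-1/10) = 59/5

59/5


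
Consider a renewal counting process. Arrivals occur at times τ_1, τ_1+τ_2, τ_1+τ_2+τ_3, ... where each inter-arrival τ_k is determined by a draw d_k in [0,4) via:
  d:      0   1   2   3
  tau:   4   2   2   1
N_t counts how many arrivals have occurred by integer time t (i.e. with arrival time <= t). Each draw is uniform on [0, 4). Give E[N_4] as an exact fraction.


429/256

Inter-arrival values over d=0..3: [4, 2, 2, 1]
Each d has probability 1/4, so the pmf of τ is: f(1) = 1/4, f(2) = 1/2, f(4) = 1/4
Renewal equation for m(n) = E[N_n]: condition on τ_1 = k (if k <= n, one arrival plus a fresh copy on the remaining n−k steps): m(n) = F(n) + Σ_{k<=n} f(k)·m(n−k), where F(n) = P(τ <= n) and m(0) = 0
m(1) = F(1) = 1/4
m(2) = F(2) + f(1)·m(1) = 3/4 + 1/4·1/4 = 13/16
m(3) = F(3) + f(1)·m(2) + f(2)·m(1) = 3/4 + 1/4·13/16 + 1/2·1/4 = 69/64
m(4) = F(4) + f(1)·m(3) + f(2)·m(2) = 1 + 1/4·69/64 + 1/2·13/16 = 429/256
E[N_4] = m(4) = 429/256


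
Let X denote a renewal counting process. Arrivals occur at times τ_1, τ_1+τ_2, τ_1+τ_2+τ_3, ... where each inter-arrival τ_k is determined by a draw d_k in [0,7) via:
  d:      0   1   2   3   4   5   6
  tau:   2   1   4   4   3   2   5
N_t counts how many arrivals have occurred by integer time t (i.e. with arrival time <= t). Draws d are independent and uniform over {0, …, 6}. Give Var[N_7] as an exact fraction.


422915994402/678223072849

Inter-arrival values over d=0..6: [2, 1, 4, 4, 3, 2, 5]
Each d has probability 1/7, so the pmf of τ is: f(1) = 1/7, f(2) = 2/7, f(3) = 1/7, f(4) = 2/7, f(5) = 1/7
Let p_n(j) = P(N_n = j), with p_0 = [1]. Condition on τ_1: p_n(0) = P(τ > n), and for j >= 1, p_n(j) = Σ_{k<=n} f(k)·p_{n−k}(j−1)
p_1 = [6/7, 1/7]  (j = 0..1)
p_2 = [4/7, 20/49, 1/49]  (j = 0..2)
p_3 = [3/7, 23/49, 34/343, 1/343]  (j = 0..3)
p_4 = [1/7, 31/49, 10/49, 48/2401, 1/2401]  (j = 0..4)
p_5 = [0, 30/49, 111/343, 145/2401, 62/16807, 1/16807]  (j = 0..5)
p_6 = [0, 19/49, 162/343, 299/2401, 248/16807, 76/117649, 1/117649]  (j = 0..6)
p_7 = [0, 11/49, 176/343, 529/2401, 93/2401, 379/117649, 90/823543, 1/823543]  (j = 0..7)
E[N_7] = Σ j·p_7(j) = 1715778/823543;  E[N_7²] = Σ j²·p_7(j) = 4088202/823543
Var[N_7] = 4088202/823543 − (1715778/823543)² = 422915994402/678223072849


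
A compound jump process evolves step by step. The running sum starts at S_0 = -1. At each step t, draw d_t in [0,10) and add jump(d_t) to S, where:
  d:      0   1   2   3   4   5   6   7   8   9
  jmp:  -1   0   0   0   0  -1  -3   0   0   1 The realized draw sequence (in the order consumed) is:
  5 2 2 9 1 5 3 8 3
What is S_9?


t=0: S=-1, d=5, jump=-1, S_1=-2
t=1: S=-2, d=2, jump=0, S_2=-2
t=2: S=-2, d=2, jump=0, S_3=-2
t=3: S=-2, d=9, jump=1, S_4=-1
t=4: S=-1, d=1, jump=0, S_5=-1
t=5: S=-1, d=5, jump=-1, S_6=-2
t=6: S=-2, d=3, jump=0, S_7=-2
t=7: S=-2, d=8, jump=0, S_8=-2
t=8: S=-2, d=3, jump=0, S_9=-2

-2


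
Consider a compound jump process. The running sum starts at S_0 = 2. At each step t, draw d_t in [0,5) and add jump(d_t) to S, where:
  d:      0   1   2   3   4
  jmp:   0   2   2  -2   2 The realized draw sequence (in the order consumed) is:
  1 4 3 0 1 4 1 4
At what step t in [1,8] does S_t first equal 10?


7

t=0: S=2, d=1, jump=2, S_1=4
t=1: S=4, d=4, jump=2, S_2=6
t=2: S=6, d=3, jump=-2, S_3=4
t=3: S=4, d=0, jump=0, S_4=4
t=4: S=4, d=1, jump=2, S_5=6
t=5: S=6, d=4, jump=2, S_6=8
t=6: S=8, d=1, jump=2, S_7=10
t=7: S=10, d=4, jump=2, S_8=12


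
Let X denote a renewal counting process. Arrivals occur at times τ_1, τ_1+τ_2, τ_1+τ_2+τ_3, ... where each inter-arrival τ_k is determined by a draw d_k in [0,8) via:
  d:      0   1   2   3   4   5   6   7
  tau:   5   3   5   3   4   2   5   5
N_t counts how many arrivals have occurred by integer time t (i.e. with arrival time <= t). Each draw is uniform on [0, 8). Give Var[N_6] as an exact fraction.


Inter-arrival values over d=0..7: [5, 3, 5, 3, 4, 2, 5, 5]
Each d has probability 1/8, so the pmf of τ is: f(2) = 1/8, f(3) = 1/4, f(4) = 1/8, f(5) = 1/2
Let p_n(j) = P(N_n = j), with p_0 = [1]. Condition on τ_1: p_n(0) = P(τ > n), and for j >= 1, p_n(j) = Σ_{k<=n} f(k)·p_{n−k}(j−1)
p_1 = [1]  (j = 0)
p_2 = [7/8, 1/8]  (j = 0..1)
p_3 = [5/8, 3/8]  (j = 0..1)
p_4 = [1/2, 31/64, 1/64]  (j = 0..2)
p_5 = [0, 59/64, 5/64]  (j = 0..2)
p_6 = [0, 53/64, 87/512, 1/512]  (j = 0..3)
E[N_6] = Σ j·p_6(j) = 601/512;  E[N_6²] = Σ j²·p_6(j) = 781/512
Var[N_6] = 781/512 − (601/512)² = 38671/262144

38671/262144


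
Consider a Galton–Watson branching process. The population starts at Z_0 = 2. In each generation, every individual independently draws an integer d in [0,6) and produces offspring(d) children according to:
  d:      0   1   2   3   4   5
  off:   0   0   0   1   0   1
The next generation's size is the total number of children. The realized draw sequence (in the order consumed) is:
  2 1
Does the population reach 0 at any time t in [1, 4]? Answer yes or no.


gen 0: Z_0=2, draws=[2, 1], offspring=[0, 0], Z_1=0
gen 1: Z_1=0, draws=[], offspring=[], Z_2=0
gen 2: Z_2=0, draws=[], offspring=[], Z_3=0
gen 3: Z_3=0, draws=[], offspring=[], Z_4=0

yes


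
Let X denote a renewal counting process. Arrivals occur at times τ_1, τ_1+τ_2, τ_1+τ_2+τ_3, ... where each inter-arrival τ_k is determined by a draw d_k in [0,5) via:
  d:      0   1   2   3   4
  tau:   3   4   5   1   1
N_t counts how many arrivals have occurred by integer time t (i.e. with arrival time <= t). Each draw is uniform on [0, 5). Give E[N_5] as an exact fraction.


5237/3125

Inter-arrival values over d=0..4: [3, 4, 5, 1, 1]
Each d has probability 1/5, so the pmf of τ is: f(1) = 2/5, f(3) = 1/5, f(4) = 1/5, f(5) = 1/5
Renewal equation for m(n) = E[N_n]: condition on τ_1 = k (if k <= n, one arrival plus a fresh copy on the remaining n−k steps): m(n) = F(n) + Σ_{k<=n} f(k)·m(n−k), where F(n) = P(τ <= n) and m(0) = 0
m(1) = F(1) = 2/5
m(2) = F(2) + f(1)·m(1) = 2/5 + 2/5·2/5 = 14/25
m(3) = F(3) + f(1)·m(2) = 3/5 + 2/5·14/25 = 103/125
m(4) = F(4) + f(1)·m(3) + f(3)·m(1) = 4/5 + 2/5·103/125 + 1/5·2/5 = 756/625
m(5) = F(5) + f(1)·m(4) + f(3)·m(2) + f(4)·m(1) = 1 + 2/5·756/625 + 1/5·14/25 + 1/5·2/5 = 5237/3125
E[N_5] = m(5) = 5237/3125


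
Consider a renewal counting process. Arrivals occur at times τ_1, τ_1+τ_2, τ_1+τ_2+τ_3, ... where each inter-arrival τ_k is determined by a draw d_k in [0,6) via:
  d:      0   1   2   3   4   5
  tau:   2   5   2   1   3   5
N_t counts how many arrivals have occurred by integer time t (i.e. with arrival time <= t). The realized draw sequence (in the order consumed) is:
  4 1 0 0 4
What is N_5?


draw d_1=4: τ_1=3, arrival time A_1=3
draw d_2=1: τ_2=5, arrival time A_2=8
draw d_3=0: τ_3=2, arrival time A_3=10
draw d_4=0: τ_4=2, arrival time A_4=12
draw d_5=4: τ_5=3, arrival time A_5=15
N_t over t=0..5: 0:0 1:0 2:0 3:1 4:1 5:1

1


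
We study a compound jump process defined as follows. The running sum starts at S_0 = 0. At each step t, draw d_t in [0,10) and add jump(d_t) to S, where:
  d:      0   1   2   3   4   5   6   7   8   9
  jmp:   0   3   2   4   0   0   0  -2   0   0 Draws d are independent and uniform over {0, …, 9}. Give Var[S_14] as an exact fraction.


1967/50

Outcome values over d=0..9: [0, 3, 2, 4, 0, 0, 0, -2, 0, 0]
Σy = 7, Σy² = 33, M = 10
μ = 7/10 = 7/10,  σ² = 33/10 − (7/10)² = 281/100
Independent increments: Var[S_14] = 14·σ² = 14·(281/100) = 1967/50


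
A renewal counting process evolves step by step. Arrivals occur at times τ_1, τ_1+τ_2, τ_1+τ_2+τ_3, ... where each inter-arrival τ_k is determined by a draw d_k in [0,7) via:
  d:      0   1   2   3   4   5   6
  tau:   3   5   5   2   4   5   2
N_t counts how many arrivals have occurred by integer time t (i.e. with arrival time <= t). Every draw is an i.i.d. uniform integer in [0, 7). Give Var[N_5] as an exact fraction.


Inter-arrival values over d=0..6: [3, 5, 5, 2, 4, 5, 2]
Each d has probability 1/7, so the pmf of τ is: f(2) = 2/7, f(3) = 1/7, f(4) = 1/7, f(5) = 3/7
Let p_n(j) = P(N_n = j), with p_0 = [1]. Condition on τ_1: p_n(0) = P(τ > n), and for j >= 1, p_n(j) = Σ_{k<=n} f(k)·p_{n−k}(j−1)
p_1 = [1]  (j = 0)
p_2 = [5/7, 2/7]  (j = 0..1)
p_3 = [4/7, 3/7]  (j = 0..1)
p_4 = [3/7, 24/49, 4/49]  (j = 0..2)
p_5 = [0, 41/49, 8/49]  (j = 0..2)
E[N_5] = Σ j·p_5(j) = 57/49;  E[N_5²] = Σ j²·p_5(j) = 73/49
Var[N_5] = 73/49 − (57/49)² = 328/2401

328/2401


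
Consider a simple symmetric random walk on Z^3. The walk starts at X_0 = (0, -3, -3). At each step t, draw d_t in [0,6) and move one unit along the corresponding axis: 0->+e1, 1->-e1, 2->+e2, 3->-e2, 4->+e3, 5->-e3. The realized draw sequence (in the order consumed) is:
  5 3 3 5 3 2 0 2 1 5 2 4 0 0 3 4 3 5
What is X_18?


t=0: X=(0, -3, -3), d=5 → -e3, X_1=(0, -3, -4)
t=1: X=(0, -3, -4), d=3 → -e2, X_2=(0, -4, -4)
t=2: X=(0, -4, -4), d=3 → -e2, X_3=(0, -5, -4)
t=3: X=(0, -5, -4), d=5 → -e3, X_4=(0, -5, -5)
t=4: X=(0, -5, -5), d=3 → -e2, X_5=(0, -6, -5)
t=5: X=(0, -6, -5), d=2 → +e2, X_6=(0, -5, -5)
t=6: X=(0, -5, -5), d=0 → +e1, X_7=(1, -5, -5)
t=7: X=(1, -5, -5), d=2 → +e2, X_8=(1, -4, -5)
t=8: X=(1, -4, -5), d=1 → -e1, X_9=(0, -4, -5)
t=9: X=(0, -4, -5), d=5 → -e3, X_10=(0, -4, -6)
t=10: X=(0, -4, -6), d=2 → +e2, X_11=(0, -3, -6)
t=11: X=(0, -3, -6), d=4 → +e3, X_12=(0, -3, -5)
t=12: X=(0, -3, -5), d=0 → +e1, X_13=(1, -3, -5)
t=13: X=(1, -3, -5), d=0 → +e1, X_14=(2, -3, -5)
t=14: X=(2, -3, -5), d=3 → -e2, X_15=(2, -4, -5)
t=15: X=(2, -4, -5), d=4 → +e3, X_16=(2, -4, -4)
t=16: X=(2, -4, -4), d=3 → -e2, X_17=(2, -5, -4)
t=17: X=(2, -5, -4), d=5 → -e3, X_18=(2, -5, -5)

(2, -5, -5)


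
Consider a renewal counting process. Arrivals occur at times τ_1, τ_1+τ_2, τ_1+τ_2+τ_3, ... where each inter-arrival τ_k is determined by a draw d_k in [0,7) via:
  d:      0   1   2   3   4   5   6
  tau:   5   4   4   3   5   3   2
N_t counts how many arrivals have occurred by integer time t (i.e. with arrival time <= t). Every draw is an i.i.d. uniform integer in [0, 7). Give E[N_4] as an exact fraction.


Inter-arrival values over d=0..6: [5, 4, 4, 3, 5, 3, 2]
Each d has probability 1/7, so the pmf of τ is: f(2) = 1/7, f(3) = 2/7, f(4) = 2/7, f(5) = 2/7
Renewal equation for m(n) = E[N_n]: condition on τ_1 = k (if k <= n, one arrival plus a fresh copy on the remaining n−k steps): m(n) = F(n) + Σ_{k<=n} f(k)·m(n−k), where F(n) = P(τ <= n) and m(0) = 0
m(1) = F(1) = 0
m(2) = F(2) = 1/7
m(3) = F(3) = 3/7
m(4) = F(4) + f(2)·m(2) = 5/7 + 1/7·1/7 = 36/49
E[N_4] = m(4) = 36/49

36/49


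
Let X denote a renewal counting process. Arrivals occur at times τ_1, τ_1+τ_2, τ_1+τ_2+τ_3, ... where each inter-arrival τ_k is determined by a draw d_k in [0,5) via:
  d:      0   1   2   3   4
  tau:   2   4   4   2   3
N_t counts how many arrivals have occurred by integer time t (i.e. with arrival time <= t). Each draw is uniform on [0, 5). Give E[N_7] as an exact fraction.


Inter-arrival values over d=0..4: [2, 4, 4, 2, 3]
Each d has probability 1/5, so the pmf of τ is: f(2) = 2/5, f(3) = 1/5, f(4) = 2/5
Renewal equation for m(n) = E[N_n]: condition on τ_1 = k (if k <= n, one arrival plus a fresh copy on the remaining n−k steps): m(n) = F(n) + Σ_{k<=n} f(k)·m(n−k), where F(n) = P(τ <= n) and m(0) = 0
m(1) = F(1) = 0
m(2) = F(2) = 2/5
m(3) = F(3) = 3/5
m(4) = F(4) + f(2)·m(2) = 1 + 2/5·2/5 = 29/25
m(5) = F(5) + f(2)·m(3) + f(3)·m(2) = 1 + 2/5·3/5 + 1/5·2/5 = 33/25
m(6) = F(6) + f(2)·m(4) + f(3)·m(3) + f(4)·m(2) = 1 + 2/5·29/25 + 1/5·3/5 + 2/5·2/5 = 218/125
m(7) = F(7) + f(2)·m(5) + f(3)·m(4) + f(4)·m(3) = 1 + 2/5·33/25 + 1/5·29/25 + 2/5·3/5 = 2
E[N_7] = m(7) = 2

2


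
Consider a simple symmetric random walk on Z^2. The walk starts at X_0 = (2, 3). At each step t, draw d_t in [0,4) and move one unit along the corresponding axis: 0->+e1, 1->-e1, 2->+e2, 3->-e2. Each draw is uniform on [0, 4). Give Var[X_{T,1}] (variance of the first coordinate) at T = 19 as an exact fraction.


19/2

Outcome values over d=0..3: [1, -1, 0, 0]
Σy = 0, Σy² = 2, M = 4
μ = 0/4 = 0,  σ² = 2/4 − (0)² = 1/2
Independent increments: Var[X_19] = 19·σ² = 19·(1/2) = 19/2


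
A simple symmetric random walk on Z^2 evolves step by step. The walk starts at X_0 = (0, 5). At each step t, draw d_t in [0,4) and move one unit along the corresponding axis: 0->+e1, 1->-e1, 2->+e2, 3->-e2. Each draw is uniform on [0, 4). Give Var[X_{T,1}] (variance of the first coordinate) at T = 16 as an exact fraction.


Outcome values over d=0..3: [1, -1, 0, 0]
Σy = 0, Σy² = 2, M = 4
μ = 0/4 = 0,  σ² = 2/4 − (0)² = 1/2
Independent increments: Var[X_16] = 16·σ² = 16·(1/2) = 8

8


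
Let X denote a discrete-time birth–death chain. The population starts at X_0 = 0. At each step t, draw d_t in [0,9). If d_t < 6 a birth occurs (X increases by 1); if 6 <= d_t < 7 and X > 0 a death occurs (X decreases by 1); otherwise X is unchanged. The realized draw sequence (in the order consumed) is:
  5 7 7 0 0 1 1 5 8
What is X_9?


6

t=0: X=0, d=5 → birth, X_1=1
t=1: X=1, d=7 → hold, X_2=1
t=2: X=1, d=7 → hold, X_3=1
t=3: X=1, d=0 → birth, X_4=2
t=4: X=2, d=0 → birth, X_5=3
t=5: X=3, d=1 → birth, X_6=4
t=6: X=4, d=1 → birth, X_7=5
t=7: X=5, d=5 → birth, X_8=6
t=8: X=6, d=8 → hold, X_9=6


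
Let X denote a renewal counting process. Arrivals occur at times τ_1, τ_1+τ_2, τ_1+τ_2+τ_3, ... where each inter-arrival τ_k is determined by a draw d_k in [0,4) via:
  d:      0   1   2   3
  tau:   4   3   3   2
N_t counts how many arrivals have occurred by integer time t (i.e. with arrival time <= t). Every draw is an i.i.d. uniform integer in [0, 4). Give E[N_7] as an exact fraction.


131/64

Inter-arrival values over d=0..3: [4, 3, 3, 2]
Each d has probability 1/4, so the pmf of τ is: f(2) = 1/4, f(3) = 1/2, f(4) = 1/4
Renewal equation for m(n) = E[N_n]: condition on τ_1 = k (if k <= n, one arrival plus a fresh copy on the remaining n−k steps): m(n) = F(n) + Σ_{k<=n} f(k)·m(n−k), where F(n) = P(τ <= n) and m(0) = 0
m(1) = F(1) = 0
m(2) = F(2) = 1/4
m(3) = F(3) = 3/4
m(4) = F(4) + f(2)·m(2) = 1 + 1/4·1/4 = 17/16
m(5) = F(5) + f(2)·m(3) + f(3)·m(2) = 1 + 1/4·3/4 + 1/2·1/4 = 21/16
m(6) = F(6) + f(2)·m(4) + f(3)·m(3) + f(4)·m(2) = 1 + 1/4·17/16 + 1/2·3/4 + 1/4·1/4 = 109/64
m(7) = F(7) + f(2)·m(5) + f(3)·m(4) + f(4)·m(3) = 1 + 1/4·21/16 + 1/2·17/16 + 1/4·3/4 = 131/64
E[N_7] = m(7) = 131/64


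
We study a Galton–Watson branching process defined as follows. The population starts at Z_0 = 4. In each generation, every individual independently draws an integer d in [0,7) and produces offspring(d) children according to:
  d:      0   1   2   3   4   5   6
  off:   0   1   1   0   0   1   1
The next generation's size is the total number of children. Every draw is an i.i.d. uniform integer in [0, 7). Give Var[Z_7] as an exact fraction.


Outcome values over d=0..6: [0, 1, 1, 0, 0, 1, 1]
Σy = 4, Σy² = 4, M = 7
μ = 4/7 = 4/7,  σ² = 4/7 − (4/7)² = 12/49
V_0 = 0, E_0 = 4
V_1 = 12/49·E_0 + (4/7)²·V_0 = 48/49;  E_1 = 16/7
V_2 = 12/49·E_1 + (4/7)²·V_1 = 2112/2401;  E_2 = 64/49
V_3 = 12/49·E_2 + (4/7)²·V_2 = 71424/117649;  E_3 = 256/343
V_4 = 12/49·E_3 + (4/7)²·V_3 = 2196480/5764801;  E_4 = 1024/2401
V_5 = 12/49·E_4 + (4/7)²·V_4 = 64647168/282475249;  E_5 = 4096/16807
V_6 = 12/49·E_5 + (4/7)²·V_5 = 1860452352/13841287201;  E_6 = 16384/117649
V_7 = 12/49·E_6 + (4/7)²·V_6 = 52897972224/678223072849;  E_7 = 65536/823543

52897972224/678223072849


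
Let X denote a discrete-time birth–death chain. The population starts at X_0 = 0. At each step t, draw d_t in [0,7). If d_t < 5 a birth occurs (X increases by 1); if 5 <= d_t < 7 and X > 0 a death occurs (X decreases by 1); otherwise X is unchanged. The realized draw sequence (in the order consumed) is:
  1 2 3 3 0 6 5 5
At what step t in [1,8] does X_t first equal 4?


t=0: X=0, d=1 → birth, X_1=1
t=1: X=1, d=2 → birth, X_2=2
t=2: X=2, d=3 → birth, X_3=3
t=3: X=3, d=3 → birth, X_4=4
t=4: X=4, d=0 → birth, X_5=5
t=5: X=5, d=6 → death, X_6=4
t=6: X=4, d=5 → death, X_7=3
t=7: X=3, d=5 → death, X_8=2

4
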